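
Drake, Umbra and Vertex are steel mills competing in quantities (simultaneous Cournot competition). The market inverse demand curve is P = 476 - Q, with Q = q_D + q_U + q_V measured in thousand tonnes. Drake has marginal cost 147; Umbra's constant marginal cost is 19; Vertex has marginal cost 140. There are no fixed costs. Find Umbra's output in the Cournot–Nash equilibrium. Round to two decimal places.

176.50

Drake's profit: π_D = (476 - Q)q_D - (147q_D). Setting ∂π_D/∂q_D = 0: 329 - 2q_D - (q_U + q_V) = 0.
Umbra's first-order condition: 457 - 2q_U - (q_D + q_V) = 0.
Vertex's first-order condition: 336 - 2q_V - (q_D + q_U) = 0.
Adding the 3 first-order conditions: 1122 − 4Q = 0, so Q = 561/2.
Back-substituting: q_D = (329 − 561/2) = 97/2, q_U = (457 − 561/2) = 353/2, q_V = (336 − 561/2) = 111/2.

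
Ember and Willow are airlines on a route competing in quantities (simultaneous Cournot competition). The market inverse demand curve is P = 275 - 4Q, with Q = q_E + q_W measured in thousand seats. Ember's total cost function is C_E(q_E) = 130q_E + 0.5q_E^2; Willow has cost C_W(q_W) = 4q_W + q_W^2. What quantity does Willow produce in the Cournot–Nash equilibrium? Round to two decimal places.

25.12

Ember's profit: π_E = (275 - 4Q)q_E - (130q_E + (1/2)q_E²). Setting ∂π_E/∂q_E = 0: 145 - 9q_E - 4(q_W) = 0.
Willow's profit: π_W = (275 - 4Q)q_W - (4q_W + q_W²). Setting ∂π_W/∂q_W = 0: 271 - 10q_W - 4(q_E) = 0.
Best responses: q_E = (145 - 4q_W)/9, q_W = (271 - 4q_E)/10.
Solving the pair: q_E = 183/37, q_W = 1859/74.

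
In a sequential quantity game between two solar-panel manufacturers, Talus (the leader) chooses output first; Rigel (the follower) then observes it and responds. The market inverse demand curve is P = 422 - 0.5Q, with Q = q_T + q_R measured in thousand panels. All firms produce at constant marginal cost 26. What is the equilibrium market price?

The follower Rigel best-responds to any q_T: π_R = (422 - 0.5Q)q_R - 26q_R.
∂π_R/∂q_R = 396 - (1/2)q_T - q_R = 0 gives the reaction function q_R = (396 - (1/2)q_T).
The leader anticipates this reaction. Substituting into P = 422 - 0.5Q gives P = 224 - (1/4)q_T, so π_T = (224 - (1/4)q_T)q_T - 26q_T.
Maximising: ∂π_T/∂q_T = 198 - (1/2)q_T = 0, giving q_T = 396.
Then q_R = (396 - (1/2)·396) = 198.
Total output Q = 594, so price P = 422 - (1/2)·594 = 125.

125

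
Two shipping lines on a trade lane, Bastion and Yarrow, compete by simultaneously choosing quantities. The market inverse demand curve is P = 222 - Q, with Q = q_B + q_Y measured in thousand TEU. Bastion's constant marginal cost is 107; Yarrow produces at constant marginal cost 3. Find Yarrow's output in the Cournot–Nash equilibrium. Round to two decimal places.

107.67

Bastion's profit: π_B = (222 - Q)q_B - (107q_B). Setting ∂π_B/∂q_B = 0: 115 - 2q_B - (q_Y) = 0.
Yarrow's first-order condition: 219 - 2q_Y - (q_B) = 0.
Best responses: q_B = (115 - q_Y)/2, q_Y = (219 - q_B)/2.
Solving the pair: q_B = 11/3, q_Y = 323/3.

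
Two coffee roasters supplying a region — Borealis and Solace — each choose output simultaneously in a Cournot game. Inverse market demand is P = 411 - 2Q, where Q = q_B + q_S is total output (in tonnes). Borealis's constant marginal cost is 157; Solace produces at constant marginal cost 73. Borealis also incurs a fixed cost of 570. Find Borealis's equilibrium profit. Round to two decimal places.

Borealis's profit: π_B = (411 - 2Q)q_B - (157q_B). Setting ∂π_B/∂q_B = 0: 254 - 4q_B - 2(q_S) = 0.
Solace's first-order condition: 338 - 4q_S - 2(q_B) = 0.
Best responses: q_B = (254 - 2q_S)/4, q_S = (338 - 2q_B)/4.
Solving the pair: q_B = 85/3, q_S = 211/3.
Price P = 411 - 2·(296/3) = 641/3.
Borealis's profit: (641/3 - 157)·(85/3) - 570 = 1035.5556.

1035.56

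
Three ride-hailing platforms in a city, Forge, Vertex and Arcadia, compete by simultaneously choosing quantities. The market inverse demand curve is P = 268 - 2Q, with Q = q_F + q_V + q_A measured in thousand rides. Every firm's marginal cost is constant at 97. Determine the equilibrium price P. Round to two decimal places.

139.75

Each firm earns π_i = (268 - 2Q)q_i - 97q_i.
Setting ∂π_i/∂q_i = 0 with rivals' quantities fixed: 171 - 4q_i - 2·Σ_{j≠i} q_j = 0.
By symmetry each firm produces the same amount; substituting Σ_{j≠i} q_j = 2q_i yields q_i = 171/8.
Total output Q = 513/8, so price P = 268 - 2·(513/8) = 559/4.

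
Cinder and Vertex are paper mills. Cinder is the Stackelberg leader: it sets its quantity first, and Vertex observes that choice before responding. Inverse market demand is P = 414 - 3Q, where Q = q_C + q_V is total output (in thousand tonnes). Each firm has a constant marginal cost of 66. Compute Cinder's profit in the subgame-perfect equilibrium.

Solve by backward induction. Given q_C, the follower Vertex maximises π_V = (414 - 3q_C - 3q_V)q_V - 66q_V.
∂π_V/∂q_V = 348 - 3q_C - 6q_V = 0 gives the reaction function q_V = (348 - 3q_C)/6.
Cinder substitutes q_V(q_C) into its own profit: π_C = q_C(414 - 3q_C - (348 - 3q_C)/2) - 66q_C = (240 - (3/2)q_C)q_C - 66q_C.
The leader's first-order condition 174 - 3q_C = 0 yields q_C = 58.
Then q_V = (348 - 3·58)/6 = 29.
Price P = 414 - 3·87 = 153.
Cinder's profit: (153 - 66)·58 = 5046.

5046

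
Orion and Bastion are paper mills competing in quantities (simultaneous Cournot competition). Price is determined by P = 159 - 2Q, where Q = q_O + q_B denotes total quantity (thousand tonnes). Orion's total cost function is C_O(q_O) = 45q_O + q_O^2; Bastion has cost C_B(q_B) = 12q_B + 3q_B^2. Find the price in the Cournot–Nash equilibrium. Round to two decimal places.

105.43

Orion's profit: π_O = (159 - 2Q)q_O - (45q_O + q_O²). Setting ∂π_O/∂q_O = 0: 114 - 6q_O - 2(q_B) = 0.
Bastion's profit: π_B = (159 - 2Q)q_B - (12q_B + 3q_B²). Setting ∂π_B/∂q_B = 0: 147 - 10q_B - 2(q_O) = 0.
Rearranging gives the reaction functions q_O = (114 - 2q_B)/6 and q_B = (147 - 2q_O)/10.
Substituting one into the other gives q_O = 423/28 and q_B = 327/28.
Total output Q = 375/14, so price P = 159 - 2·(375/14) = 738/7.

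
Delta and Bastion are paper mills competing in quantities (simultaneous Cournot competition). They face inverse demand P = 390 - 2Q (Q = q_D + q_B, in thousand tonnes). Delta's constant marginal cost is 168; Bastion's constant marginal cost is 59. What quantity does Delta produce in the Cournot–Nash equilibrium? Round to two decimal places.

18.83

Delta's profit: π_D = (390 - 2Q)q_D - (168q_D). Setting ∂π_D/∂q_D = 0: 222 - 4q_D - 2(q_B) = 0.
Bastion's profit: π_B = (390 - 2Q)q_B - (59q_B). Setting ∂π_B/∂q_B = 0: 331 - 4q_B - 2(q_D) = 0.
Best responses: q_D = (222 - 2q_B)/4, q_B = (331 - 2q_D)/4.
Substituting one into the other gives q_D = 113/6 and q_B = 220/3.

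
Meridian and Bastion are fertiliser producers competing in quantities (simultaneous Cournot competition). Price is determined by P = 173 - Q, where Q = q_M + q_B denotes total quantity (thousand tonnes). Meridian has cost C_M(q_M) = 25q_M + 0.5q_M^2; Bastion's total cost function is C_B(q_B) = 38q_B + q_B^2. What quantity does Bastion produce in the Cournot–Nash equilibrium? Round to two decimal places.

23.36

Meridian's profit: π_M = (173 - Q)q_M - (25q_M + (1/2)q_M²). Setting ∂π_M/∂q_M = 0: 148 - 3q_M - (q_B) = 0.
Bastion's profit: π_B = (173 - Q)q_B - (38q_B + q_B²). Setting ∂π_B/∂q_B = 0: 135 - 4q_B - (q_M) = 0.
Best responses: q_M = (148 - q_B)/3, q_B = (135 - q_M)/4.
Substituting one into the other gives q_M = 457/11 and q_B = 257/11.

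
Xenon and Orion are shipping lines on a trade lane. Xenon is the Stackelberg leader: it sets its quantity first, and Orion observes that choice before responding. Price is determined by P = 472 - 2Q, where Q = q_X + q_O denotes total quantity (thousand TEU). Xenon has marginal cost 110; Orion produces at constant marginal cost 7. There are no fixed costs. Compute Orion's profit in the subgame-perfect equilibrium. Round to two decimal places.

The follower Orion best-responds to any q_X: π_O = (472 - 2Q)q_O - 7q_O.
∂π_O/∂q_O = 465 - 2q_X - 4q_O = 0 gives the reaction function q_O = (465 - 2q_X)/4.
The leader anticipates this reaction. Substituting into P = 472 - 2Q gives P = 479/2 - q_X, so π_X = (479/2 - q_X)q_X - 110q_X.
Maximising: ∂π_X/∂q_X = 259/2 - 2q_X = 0, giving q_X = 259/4.
Then q_O = (465 - 2·(259/4))/4 = 671/8.
Price P = 472 - 2·(1189/8) = 699/4.
Orion's profit: (699/4 - 7)·(671/8) = 14070.0313.

14070.03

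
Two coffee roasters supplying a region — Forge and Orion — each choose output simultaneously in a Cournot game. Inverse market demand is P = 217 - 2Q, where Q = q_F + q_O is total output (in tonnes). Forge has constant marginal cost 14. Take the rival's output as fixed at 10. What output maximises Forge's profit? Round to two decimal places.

With the rival's output fixed at 10, Forge's profit is π_F = (217 - 2·10 - 2q_F)q_F - (14q_F) = (197 - 2q_F)q_F - (14q_F).
∂π_F/∂q_F = 183 - 4q_F = 0, so q_F = 183/4.

45.75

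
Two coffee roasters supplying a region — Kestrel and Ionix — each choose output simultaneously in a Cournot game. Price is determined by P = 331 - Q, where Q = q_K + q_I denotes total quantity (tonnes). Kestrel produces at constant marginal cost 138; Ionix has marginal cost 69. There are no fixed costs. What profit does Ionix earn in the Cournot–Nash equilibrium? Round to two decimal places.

Kestrel's profit: π_K = (331 - Q)q_K - (138q_K). Setting ∂π_K/∂q_K = 0: 193 - 2q_K - (q_I) = 0.
Ionix's profit: π_I = (331 - Q)q_I - (69q_I). Setting ∂π_I/∂q_I = 0: 262 - 2q_I - (q_K) = 0.
Rearranging gives the reaction functions q_K = (193 - q_I)/2 and q_I = (262 - q_K)/2.
Substituting one into the other gives q_K = 124/3 and q_I = 331/3.
Price P = 331 - 455/3 = 538/3.
Ionix's profit: (538/3 - 69)·(331/3) = 12173.4444.

12173.44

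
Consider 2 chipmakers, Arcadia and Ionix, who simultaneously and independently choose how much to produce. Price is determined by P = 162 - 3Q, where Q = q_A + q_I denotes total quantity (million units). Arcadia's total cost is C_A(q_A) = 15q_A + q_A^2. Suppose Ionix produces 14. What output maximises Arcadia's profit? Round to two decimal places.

13.13

With the rival's output fixed at 14, Arcadia's profit is π_A = (162 - 3·14 - 3q_A)q_A - (15q_A + q_A²) = (120 - 3q_A)q_A - (15q_A + q_A²).
∂π_A/∂q_A = 105 - 8q_A = 0, so q_A = 105/8.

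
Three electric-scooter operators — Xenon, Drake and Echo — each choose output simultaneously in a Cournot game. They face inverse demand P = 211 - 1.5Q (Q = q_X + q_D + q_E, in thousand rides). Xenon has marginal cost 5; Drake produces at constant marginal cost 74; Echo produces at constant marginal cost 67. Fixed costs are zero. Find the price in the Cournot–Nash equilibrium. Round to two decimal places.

Xenon's profit: π_X = (211 - 1.5Q)q_X - (5q_X). Setting ∂π_X/∂q_X = 0: 206 - 3q_X - (3/2)(q_D + q_E) = 0.
Drake's profit: π_D = (211 - 1.5Q)q_D - (74q_D). Setting ∂π_D/∂q_D = 0: 137 - 3q_D - (3/2)(q_X + q_E) = 0.
Echo's first-order condition: 144 - 3q_E - (3/2)(q_X + q_D) = 0.
Adding the 3 conditions: 487 − 3Q − 3Q = 0, i.e. Q = 487/6.
Back-substituting: q_X = (206 − 487/4)/(3/2) = 337/6, q_D = (137 − 487/4)/(3/2) = 61/6, q_E = (144 − 487/4)/(3/2) = 89/6.
Total output Q = 487/6, so price P = 211 - (3/2)·(487/6) = 357/4.

89.25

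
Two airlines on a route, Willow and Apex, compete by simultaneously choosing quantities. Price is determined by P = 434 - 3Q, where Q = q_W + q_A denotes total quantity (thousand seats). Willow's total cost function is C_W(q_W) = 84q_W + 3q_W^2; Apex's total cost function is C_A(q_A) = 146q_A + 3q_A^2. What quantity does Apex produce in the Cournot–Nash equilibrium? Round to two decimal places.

Willow's profit: π_W = (434 - 3Q)q_W - (84q_W + 3q_W²). Setting ∂π_W/∂q_W = 0: 350 - 12q_W - 3(q_A) = 0.
Apex's first-order condition: 288 - 12q_A - 3(q_W) = 0.
Best responses: q_W = (350 - 3q_A)/12, q_A = (288 - 3q_W)/12.
Solving the pair: q_W = 1112/45, q_A = 802/45.

17.82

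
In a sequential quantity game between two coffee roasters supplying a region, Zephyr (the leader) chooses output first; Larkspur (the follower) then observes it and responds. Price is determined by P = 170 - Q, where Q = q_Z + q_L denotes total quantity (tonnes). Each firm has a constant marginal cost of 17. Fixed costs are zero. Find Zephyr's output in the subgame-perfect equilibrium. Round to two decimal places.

Solve by backward induction. Given q_Z, the follower Larkspur maximises π_L = (170 - q_Z - q_L)q_L - 17q_L.
Follower FOC: 153 - q_Z - 2q_L = 0, so q_L(q_Z) = (153 - q_Z)/2.
Zephyr substitutes q_L(q_Z) into its own profit: π_Z = q_Z(170 - q_Z - (153 - q_Z)/2) - 17q_Z = (187/2 - (1/2)q_Z)q_Z - 17q_Z.
The leader's first-order condition 153/2 - q_Z = 0 yields q_Z = 153/2.
Then q_L = (153 - 153/2)/2 = 153/4.

76.50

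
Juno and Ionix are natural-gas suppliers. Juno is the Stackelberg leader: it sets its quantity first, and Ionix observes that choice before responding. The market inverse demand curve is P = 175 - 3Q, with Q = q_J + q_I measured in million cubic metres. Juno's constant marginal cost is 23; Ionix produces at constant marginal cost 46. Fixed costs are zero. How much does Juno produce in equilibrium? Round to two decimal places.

The follower Ionix best-responds to any q_J: π_I = (175 - 3Q)q_I - 46q_I.
Setting the follower's marginal profit to zero, 129 - 3q_J - 6q_I = 0, i.e. q_I = (129 - 3q_J)/6.
Juno substitutes q_I(q_J) into its own profit: π_J = q_J(175 - 3q_J - (129 - 3q_J)/2) - 23q_J = (221/2 - (3/2)q_J)q_J - 23q_J.
Leader FOC: 175/2 - 3q_J = 0, so q_J = 175/6.
Then q_I = (129 - 3·(175/6))/6 = 83/12.

29.17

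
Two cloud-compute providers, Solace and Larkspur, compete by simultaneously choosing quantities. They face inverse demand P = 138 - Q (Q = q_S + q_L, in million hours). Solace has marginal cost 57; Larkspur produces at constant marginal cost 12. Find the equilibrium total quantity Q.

Solace's profit: π_S = (138 - Q)q_S - (57q_S). Setting ∂π_S/∂q_S = 0: 81 - 2q_S - (q_L) = 0.
Larkspur's first-order condition: 126 - 2q_L - (q_S) = 0.
Best responses: q_S = (81 - q_L)/2, q_L = (126 - q_S)/2.
Solving the pair: q_S = 12, q_L = 57.
Total output Q = 12 + 57 = 69.

69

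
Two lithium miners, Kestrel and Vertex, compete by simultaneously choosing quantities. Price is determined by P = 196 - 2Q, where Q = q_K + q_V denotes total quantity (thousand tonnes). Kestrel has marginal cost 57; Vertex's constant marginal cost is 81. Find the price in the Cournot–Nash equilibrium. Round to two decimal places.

Kestrel's profit: π_K = (196 - 2Q)q_K - (57q_K). Setting ∂π_K/∂q_K = 0: 139 - 4q_K - 2(q_V) = 0.
Vertex's profit: π_V = (196 - 2Q)q_V - (81q_V). Setting ∂π_V/∂q_V = 0: 115 - 4q_V - 2(q_K) = 0.
So q_K = (139 - 2q_V)/4 and q_V = (115 - 2q_K)/4.
Substituting one into the other gives q_K = 163/6 and q_V = 91/6.
Total output Q = 127/3, so price P = 196 - 2·(127/3) = 334/3.

111.33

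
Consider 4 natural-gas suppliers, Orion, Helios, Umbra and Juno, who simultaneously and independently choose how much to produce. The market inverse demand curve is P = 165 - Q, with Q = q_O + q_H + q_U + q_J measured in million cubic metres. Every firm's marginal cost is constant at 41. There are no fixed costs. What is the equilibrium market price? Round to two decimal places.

65.80

A representative firm's profit is π_i = q_i(165 - Q) - 41q_i.
First-order condition (treating rivals' output as given): 124 - 2q_i - Σ_{j≠i} q_j = 0.
By symmetry each firm produces the same amount; substituting Σ_{j≠i} q_j = 3q_i yields q_i = 124/5.
Total output Q = 496/5, so price P = 165 - 496/5 = 329/5.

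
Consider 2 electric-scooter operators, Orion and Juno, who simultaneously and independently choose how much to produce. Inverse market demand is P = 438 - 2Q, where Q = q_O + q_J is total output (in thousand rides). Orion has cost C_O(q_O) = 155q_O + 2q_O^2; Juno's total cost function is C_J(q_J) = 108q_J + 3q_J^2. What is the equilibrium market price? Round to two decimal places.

Orion's profit: π_O = (438 - 2Q)q_O - (155q_O + 2q_O²). Setting ∂π_O/∂q_O = 0: 283 - 8q_O - 2(q_J) = 0.
Juno's profit: π_J = (438 - 2Q)q_J - (108q_J + 3q_J²). Setting ∂π_J/∂q_J = 0: 330 - 10q_J - 2(q_O) = 0.
Best responses: q_O = (283 - 2q_J)/8, q_J = (330 - 2q_O)/10.
Solving the pair: q_O = 1085/38, q_J = 1037/38.
Total output Q = 1061/19, so price P = 438 - 2·(1061/19) = 326.3158.

326.32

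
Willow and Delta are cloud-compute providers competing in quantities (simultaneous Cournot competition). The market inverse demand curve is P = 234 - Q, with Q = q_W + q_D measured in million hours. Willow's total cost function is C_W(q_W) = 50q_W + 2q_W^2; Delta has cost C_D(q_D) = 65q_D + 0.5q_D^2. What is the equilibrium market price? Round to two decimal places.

Willow's profit: π_W = (234 - Q)q_W - (50q_W + 2q_W²). Setting ∂π_W/∂q_W = 0: 184 - 6q_W - (q_D) = 0.
Delta's first-order condition: 169 - 3q_D - (q_W) = 0.
Best responses: q_W = (184 - q_D)/6, q_D = (169 - q_W)/3.
Solving the pair: q_W = 383/17, q_D = 830/17.
Total output Q = 1213/17, so price P = 234 - 1213/17 = 162.6471.

162.65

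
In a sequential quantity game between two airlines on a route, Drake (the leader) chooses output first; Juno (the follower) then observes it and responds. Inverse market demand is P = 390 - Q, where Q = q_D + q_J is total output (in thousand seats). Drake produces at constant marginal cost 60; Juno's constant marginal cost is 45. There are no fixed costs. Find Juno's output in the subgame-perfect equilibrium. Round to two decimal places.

93.75

Solve by backward induction. Given q_D, the follower Juno maximises π_J = (390 - q_D - q_J)q_J - 45q_J.
∂π_J/∂q_J = 345 - q_D - 2q_J = 0 gives the reaction function q_J = (345 - q_D)/2.
The leader anticipates this reaction. Substituting into P = 390 - Q gives P = 435/2 - (1/2)q_D, so π_D = (435/2 - (1/2)q_D)q_D - 60q_D.
Leader FOC: 315/2 - q_D = 0, so q_D = 315/2.
Then q_J = (345 - 315/2)/2 = 375/4.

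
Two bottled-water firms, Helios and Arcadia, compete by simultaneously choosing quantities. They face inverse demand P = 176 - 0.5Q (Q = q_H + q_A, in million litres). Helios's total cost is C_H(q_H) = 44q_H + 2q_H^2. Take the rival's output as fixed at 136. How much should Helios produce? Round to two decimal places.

With the rival's output fixed at 136, Helios's profit is π_H = (176 - (1/2)·136 - (1/2)q_H)q_H - (44q_H + 2q_H²) = (108 - (1/2)q_H)q_H - (44q_H + 2q_H²).
∂π_H/∂q_H = 64 - 5q_H = 0, so q_H = 64/5.

12.80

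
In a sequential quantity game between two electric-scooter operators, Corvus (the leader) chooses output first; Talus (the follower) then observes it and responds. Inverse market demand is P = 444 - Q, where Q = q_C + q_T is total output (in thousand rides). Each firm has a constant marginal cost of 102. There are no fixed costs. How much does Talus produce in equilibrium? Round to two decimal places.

Solve by backward induction. Given q_C, the follower Talus maximises π_T = (444 - q_C - q_T)q_T - 102q_T.
Setting the follower's marginal profit to zero, 342 - q_C - 2q_T = 0, i.e. q_T = (342 - q_C)/2.
The leader anticipates this reaction. Substituting into P = 444 - Q gives P = 273 - (1/2)q_C, so π_C = (273 - (1/2)q_C)q_C - 102q_C.
Maximising: ∂π_C/∂q_C = 171 - q_C = 0, giving q_C = 171.
Then q_T = (342 - 171)/2 = 171/2.

85.50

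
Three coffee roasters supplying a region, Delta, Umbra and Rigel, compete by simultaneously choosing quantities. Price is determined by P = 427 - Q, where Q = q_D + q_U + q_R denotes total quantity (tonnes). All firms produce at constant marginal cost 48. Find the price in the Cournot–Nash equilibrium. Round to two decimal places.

Each firm earns π_i = (427 - Q)q_i - 48q_i.
First-order condition (treating rivals' output as given): 379 - 2q_i - Σ_{j≠i} q_j = 0.
By symmetry each firm produces the same amount; substituting Σ_{j≠i} q_j = 2q_i yields q_i = 379/4.
Total output Q = 1137/4, so price P = 427 - 1137/4 = 571/4.

142.75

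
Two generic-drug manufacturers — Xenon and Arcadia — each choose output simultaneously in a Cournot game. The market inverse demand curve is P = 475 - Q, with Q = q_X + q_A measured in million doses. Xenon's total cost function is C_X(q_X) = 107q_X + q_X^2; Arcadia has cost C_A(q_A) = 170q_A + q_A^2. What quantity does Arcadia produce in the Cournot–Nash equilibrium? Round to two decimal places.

Xenon's profit: π_X = (475 - Q)q_X - (107q_X + q_X²). Setting ∂π_X/∂q_X = 0: 368 - 4q_X - (q_A) = 0.
Arcadia's profit: π_A = (475 - Q)q_A - (170q_A + q_A²). Setting ∂π_A/∂q_A = 0: 305 - 4q_A - (q_X) = 0.
Best responses: q_X = (368 - q_A)/4, q_A = (305 - q_X)/4.
Solving the pair: q_X = 389/5, q_A = 284/5.

56.80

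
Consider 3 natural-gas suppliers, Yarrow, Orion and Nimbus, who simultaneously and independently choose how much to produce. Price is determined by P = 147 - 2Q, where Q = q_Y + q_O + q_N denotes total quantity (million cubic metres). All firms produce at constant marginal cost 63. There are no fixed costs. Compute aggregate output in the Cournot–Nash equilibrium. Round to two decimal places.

31.50

Each firm earns π_i = (147 - 2Q)q_i - 63q_i.
Setting ∂π_i/∂q_i = 0 with rivals' quantities fixed: 84 - 4q_i - 2·Σ_{j≠i} q_j = 0.
By symmetry each firm produces the same amount; substituting Σ_{j≠i} q_j = 2q_i yields q_i = 84/8 = 21/2.
Total output Q = 21/2 + 21/2 + 21/2 = 63/2.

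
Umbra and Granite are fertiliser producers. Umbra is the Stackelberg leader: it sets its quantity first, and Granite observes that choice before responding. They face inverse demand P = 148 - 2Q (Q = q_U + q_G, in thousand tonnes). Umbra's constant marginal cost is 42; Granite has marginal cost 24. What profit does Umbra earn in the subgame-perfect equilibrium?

484

Solve by backward induction. Given q_U, the follower Granite maximises π_G = (148 - 2q_U - 2q_G)q_G - 24q_G.
Setting the follower's marginal profit to zero, 124 - 2q_U - 4q_G = 0, i.e. q_G = (124 - 2q_U)/4.
The leader anticipates this reaction. Substituting into P = 148 - 2Q gives P = 86 - q_U, so π_U = (86 - q_U)q_U - 42q_U.
The leader's first-order condition 44 - 2q_U = 0 yields q_U = 22.
Then q_G = (124 - 2·22)/4 = 20.
Price P = 148 - 2·42 = 64.
Umbra's profit: (64 - 42)·22 = 484.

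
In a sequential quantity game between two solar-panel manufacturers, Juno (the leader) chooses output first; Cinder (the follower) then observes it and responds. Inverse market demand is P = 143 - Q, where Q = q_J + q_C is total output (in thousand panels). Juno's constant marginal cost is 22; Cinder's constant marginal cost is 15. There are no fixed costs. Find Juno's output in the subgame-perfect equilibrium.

57

The follower Cinder best-responds to any q_J: π_C = (143 - Q)q_C - 15q_C.
Setting the follower's marginal profit to zero, 128 - q_J - 2q_C = 0, i.e. q_C = (128 - q_J)/2.
Juno substitutes q_C(q_J) into its own profit: π_J = q_J(143 - q_J - (128 - q_J)/2) - 22q_J = (79 - (1/2)q_J)q_J - 22q_J.
The leader's first-order condition 57 - q_J = 0 yields q_J = 57.
Then q_C = (128 - 57)/2 = 71/2.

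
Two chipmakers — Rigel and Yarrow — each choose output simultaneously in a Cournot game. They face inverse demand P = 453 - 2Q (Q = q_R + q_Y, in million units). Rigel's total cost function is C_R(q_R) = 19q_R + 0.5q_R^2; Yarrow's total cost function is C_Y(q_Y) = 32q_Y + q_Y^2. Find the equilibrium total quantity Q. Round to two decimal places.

115.35

Rigel's profit: π_R = (453 - 2Q)q_R - (19q_R + (1/2)q_R²). Setting ∂π_R/∂q_R = 0: 434 - 5q_R - 2(q_Y) = 0.
Yarrow's first-order condition: 421 - 6q_Y - 2(q_R) = 0.
Best responses: q_R = (434 - 2q_Y)/5, q_Y = (421 - 2q_R)/6.
Substituting one into the other gives q_R = 881/13 and q_Y = 1237/26.
Total output Q = 881/13 + 1237/26 = 115.3462.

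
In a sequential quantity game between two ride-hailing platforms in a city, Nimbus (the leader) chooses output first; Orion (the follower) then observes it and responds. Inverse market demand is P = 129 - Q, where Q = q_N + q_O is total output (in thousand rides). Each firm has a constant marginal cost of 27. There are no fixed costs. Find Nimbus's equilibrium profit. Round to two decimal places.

The follower Orion best-responds to any q_N: π_O = (129 - Q)q_O - 27q_O.
∂π_O/∂q_O = 102 - q_N - 2q_O = 0 gives the reaction function q_O = (102 - q_N)/2.
Nimbus substitutes q_O(q_N) into its own profit: π_N = q_N(129 - q_N - (102 - q_N)/2) - 27q_N = (78 - (1/2)q_N)q_N - 27q_N.
Leader FOC: 51 - q_N = 0, so q_N = 51.
Then q_O = (102 - 51)/2 = 51/2.
Price P = 129 - 153/2 = 105/2.
Nimbus's profit: (105/2 - 27)·51 = 1300.5000.

1300.50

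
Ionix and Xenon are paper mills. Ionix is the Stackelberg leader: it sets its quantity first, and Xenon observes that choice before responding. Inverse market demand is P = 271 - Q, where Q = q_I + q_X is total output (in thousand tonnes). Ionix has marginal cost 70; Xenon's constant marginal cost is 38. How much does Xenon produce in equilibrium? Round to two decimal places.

74.25

The follower Xenon best-responds to any q_I: π_X = (271 - Q)q_X - 38q_X.
Setting the follower's marginal profit to zero, 233 - q_I - 2q_X = 0, i.e. q_X = (233 - q_I)/2.
The leader anticipates this reaction. Substituting into P = 271 - Q gives P = 309/2 - (1/2)q_I, so π_I = (309/2 - (1/2)q_I)q_I - 70q_I.
Leader FOC: 169/2 - q_I = 0, so q_I = 169/2.
Then q_X = (233 - 169/2)/2 = 297/4.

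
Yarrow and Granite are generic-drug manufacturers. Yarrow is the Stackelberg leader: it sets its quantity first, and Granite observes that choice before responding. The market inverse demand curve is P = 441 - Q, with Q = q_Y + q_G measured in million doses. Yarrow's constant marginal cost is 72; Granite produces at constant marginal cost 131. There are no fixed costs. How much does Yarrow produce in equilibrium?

214

Solve by backward induction. Given q_Y, the follower Granite maximises π_G = (441 - q_Y - q_G)q_G - 131q_G.
Setting the follower's marginal profit to zero, 310 - q_Y - 2q_G = 0, i.e. q_G = (310 - q_Y)/2.
The leader anticipates this reaction. Substituting into P = 441 - Q gives P = 286 - (1/2)q_Y, so π_Y = (286 - (1/2)q_Y)q_Y - 72q_Y.
The leader's first-order condition 214 - q_Y = 0 yields q_Y = 214.
Then q_G = (310 - 214)/2 = 48.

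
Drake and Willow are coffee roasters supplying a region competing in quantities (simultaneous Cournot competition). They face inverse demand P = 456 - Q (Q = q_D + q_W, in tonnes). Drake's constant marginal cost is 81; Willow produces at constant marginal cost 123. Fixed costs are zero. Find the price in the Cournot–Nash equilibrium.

220

Drake's profit: π_D = (456 - Q)q_D - (81q_D). Setting ∂π_D/∂q_D = 0: 375 - 2q_D - (q_W) = 0.
Willow's profit: π_W = (456 - Q)q_W - (123q_W). Setting ∂π_W/∂q_W = 0: 333 - 2q_W - (q_D) = 0.
Best responses: q_D = (375 - q_W)/2, q_W = (333 - q_D)/2.
Substituting one into the other gives q_D = 139 and q_W = 97.
Total output Q = 236, so price P = 456 - 236 = 220.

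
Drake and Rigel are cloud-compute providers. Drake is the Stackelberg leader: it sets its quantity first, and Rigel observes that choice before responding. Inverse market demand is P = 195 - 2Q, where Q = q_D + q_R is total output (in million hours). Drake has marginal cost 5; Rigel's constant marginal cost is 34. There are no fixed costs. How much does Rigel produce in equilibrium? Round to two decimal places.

12.88

Solve by backward induction. Given q_D, the follower Rigel maximises π_R = (195 - 2q_D - 2q_R)q_R - 34q_R.
Setting the follower's marginal profit to zero, 161 - 2q_D - 4q_R = 0, i.e. q_R = (161 - 2q_D)/4.
Drake substitutes q_R(q_D) into its own profit: π_D = q_D(195 - 2q_D - (161 - 2q_D)/2) - 5q_D = (229/2 - q_D)q_D - 5q_D.
Maximising: ∂π_D/∂q_D = 219/2 - 2q_D = 0, giving q_D = 219/4.
Then q_R = (161 - 2·(219/4))/4 = 103/8.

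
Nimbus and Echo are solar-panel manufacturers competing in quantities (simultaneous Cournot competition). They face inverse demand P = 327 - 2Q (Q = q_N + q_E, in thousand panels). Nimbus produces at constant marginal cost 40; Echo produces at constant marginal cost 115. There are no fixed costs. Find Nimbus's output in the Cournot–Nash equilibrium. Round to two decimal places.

60.33

Nimbus's profit: π_N = (327 - 2Q)q_N - (40q_N). Setting ∂π_N/∂q_N = 0: 287 - 4q_N - 2(q_E) = 0.
Echo's profit: π_E = (327 - 2Q)q_E - (115q_E). Setting ∂π_E/∂q_E = 0: 212 - 4q_E - 2(q_N) = 0.
So q_N = (287 - 2q_E)/4 and q_E = (212 - 2q_N)/4.
Substituting one into the other gives q_N = 181/3 and q_E = 137/6.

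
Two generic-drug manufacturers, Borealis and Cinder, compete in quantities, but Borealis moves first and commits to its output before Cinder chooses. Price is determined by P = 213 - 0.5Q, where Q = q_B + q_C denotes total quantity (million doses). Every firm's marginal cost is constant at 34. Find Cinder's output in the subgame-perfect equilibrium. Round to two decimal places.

The follower Cinder best-responds to any q_B: π_C = (213 - 0.5Q)q_C - 34q_C.
Setting the follower's marginal profit to zero, 179 - (1/2)q_B - q_C = 0, i.e. q_C = (179 - (1/2)q_B).
Borealis substitutes q_C(q_B) into its own profit: π_B = q_B(213 - (1/2)q_B - (179 - (1/2)q_B)/2) - 34q_B = (247/2 - (1/4)q_B)q_B - 34q_B.
Maximising: ∂π_B/∂q_B = 179/2 - (1/2)q_B = 0, giving q_B = 179.
Then q_C = (179 - (1/2)·179) = 179/2.

89.50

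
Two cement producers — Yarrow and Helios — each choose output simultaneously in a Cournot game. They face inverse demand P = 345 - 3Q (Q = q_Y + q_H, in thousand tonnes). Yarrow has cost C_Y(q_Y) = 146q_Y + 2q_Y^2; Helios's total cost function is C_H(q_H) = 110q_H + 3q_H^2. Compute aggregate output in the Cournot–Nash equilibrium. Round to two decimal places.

Yarrow's profit: π_Y = (345 - 3Q)q_Y - (146q_Y + 2q_Y²). Setting ∂π_Y/∂q_Y = 0: 199 - 10q_Y - 3(q_H) = 0.
Helios's first-order condition: 235 - 12q_H - 3(q_Y) = 0.
Rearranging gives the reaction functions q_Y = (199 - 3q_H)/10 and q_H = (235 - 3q_Y)/12.
Substituting one into the other gives q_Y = 561/37 and q_H = 1753/111.
Total output Q = 561/37 + 1753/111 = 30.9550.

30.95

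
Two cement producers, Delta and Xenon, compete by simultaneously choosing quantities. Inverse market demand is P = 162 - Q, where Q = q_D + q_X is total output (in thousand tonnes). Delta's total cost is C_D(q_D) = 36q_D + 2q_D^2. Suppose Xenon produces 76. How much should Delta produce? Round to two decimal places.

8.33

With the rival's output fixed at 76, Delta's profit is π_D = (162 - 76 - q_D)q_D - (36q_D + 2q_D²) = (86 - q_D)q_D - (36q_D + 2q_D²).
∂π_D/∂q_D = 50 - 6q_D = 0, so q_D = 25/3.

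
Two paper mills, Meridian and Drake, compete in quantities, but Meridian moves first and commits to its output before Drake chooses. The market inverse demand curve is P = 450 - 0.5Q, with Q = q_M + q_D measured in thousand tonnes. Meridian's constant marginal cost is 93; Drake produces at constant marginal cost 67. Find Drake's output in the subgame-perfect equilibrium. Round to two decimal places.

217.50

Solve by backward induction. Given q_M, the follower Drake maximises π_D = (450 - (1/2)q_M - (1/2)q_D)q_D - 67q_D.
Setting the follower's marginal profit to zero, 383 - (1/2)q_M - q_D = 0, i.e. q_D = (383 - (1/2)q_M).
Meridian substitutes q_D(q_M) into its own profit: π_M = q_M(450 - (1/2)q_M - (383 - (1/2)q_M)/2) - 93q_M = (517/2 - (1/4)q_M)q_M - 93q_M.
The leader's first-order condition 331/2 - (1/2)q_M = 0 yields q_M = 331.
Then q_D = (383 - (1/2)·331) = 435/2.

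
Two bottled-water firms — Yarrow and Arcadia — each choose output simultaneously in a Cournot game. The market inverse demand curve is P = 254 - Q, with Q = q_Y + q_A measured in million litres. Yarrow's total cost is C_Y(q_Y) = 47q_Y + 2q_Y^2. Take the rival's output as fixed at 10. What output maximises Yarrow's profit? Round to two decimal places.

With the rival's output fixed at 10, Yarrow's profit is π_Y = (254 - 10 - q_Y)q_Y - (47q_Y + 2q_Y²) = (244 - q_Y)q_Y - (47q_Y + 2q_Y²).
∂π_Y/∂q_Y = 197 - 6q_Y = 0, so q_Y = 197/6.

32.83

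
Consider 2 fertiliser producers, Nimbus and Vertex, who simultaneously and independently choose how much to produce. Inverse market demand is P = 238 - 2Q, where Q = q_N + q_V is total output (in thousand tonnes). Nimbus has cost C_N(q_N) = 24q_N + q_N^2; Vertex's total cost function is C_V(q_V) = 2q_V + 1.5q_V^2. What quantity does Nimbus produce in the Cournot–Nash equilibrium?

Nimbus's profit: π_N = (238 - 2Q)q_N - (24q_N + q_N²). Setting ∂π_N/∂q_N = 0: 214 - 6q_N - 2(q_V) = 0.
Vertex's first-order condition: 236 - 7q_V - 2(q_N) = 0.
Rearranging gives the reaction functions q_N = (214 - 2q_V)/6 and q_V = (236 - 2q_N)/7.
Solving the pair: q_N = 27, q_V = 26.

27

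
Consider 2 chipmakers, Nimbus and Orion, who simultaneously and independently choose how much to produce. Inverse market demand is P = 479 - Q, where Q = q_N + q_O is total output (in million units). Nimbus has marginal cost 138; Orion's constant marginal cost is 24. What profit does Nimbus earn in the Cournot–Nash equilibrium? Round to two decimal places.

Nimbus's profit: π_N = (479 - Q)q_N - (138q_N). Setting ∂π_N/∂q_N = 0: 341 - 2q_N - (q_O) = 0.
Orion's profit: π_O = (479 - Q)q_O - (24q_O). Setting ∂π_O/∂q_O = 0: 455 - 2q_O - (q_N) = 0.
Rearranging gives the reaction functions q_N = (341 - q_O)/2 and q_O = (455 - q_N)/2.
Solving the pair: q_N = 227/3, q_O = 569/3.
Price P = 479 - 796/3 = 641/3.
Nimbus's profit: (641/3 - 138)·(227/3) = 5725.4444.

5725.44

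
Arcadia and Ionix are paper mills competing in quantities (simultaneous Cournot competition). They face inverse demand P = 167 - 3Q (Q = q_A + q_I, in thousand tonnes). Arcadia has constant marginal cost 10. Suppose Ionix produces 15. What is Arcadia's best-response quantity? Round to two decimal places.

18.67

With the rival's output fixed at 15, Arcadia's profit is π_A = (167 - 3·15 - 3q_A)q_A - (10q_A) = (122 - 3q_A)q_A - (10q_A).
∂π_A/∂q_A = 112 - 6q_A = 0, so q_A = 56/3.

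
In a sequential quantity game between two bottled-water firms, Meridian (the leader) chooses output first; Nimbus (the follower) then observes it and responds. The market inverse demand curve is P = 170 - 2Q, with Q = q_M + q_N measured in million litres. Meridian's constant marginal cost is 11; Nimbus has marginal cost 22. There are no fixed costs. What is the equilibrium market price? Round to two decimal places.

53.50

Solve by backward induction. Given q_M, the follower Nimbus maximises π_N = (170 - 2q_M - 2q_N)q_N - 22q_N.
Follower FOC: 148 - 2q_M - 4q_N = 0, so q_N(q_M) = (148 - 2q_M)/4.
The leader anticipates this reaction. Substituting into P = 170 - 2Q gives P = 96 - q_M, so π_M = (96 - q_M)q_M - 11q_M.
The leader's first-order condition 85 - 2q_M = 0 yields q_M = 85/2.
Then q_N = (148 - 2·(85/2))/4 = 63/4.
Total output Q = 233/4, so price P = 170 - 2·(233/4) = 107/2.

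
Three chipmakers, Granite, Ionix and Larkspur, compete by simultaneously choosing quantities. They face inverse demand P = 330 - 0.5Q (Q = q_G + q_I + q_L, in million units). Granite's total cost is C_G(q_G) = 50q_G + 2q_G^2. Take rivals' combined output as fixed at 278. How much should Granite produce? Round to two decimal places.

With rivals' combined output fixed at 278, Granite's profit is π_G = (330 - (1/2)·278 - (1/2)q_G)q_G - (50q_G + 2q_G²) = (191 - (1/2)q_G)q_G - (50q_G + 2q_G²).
∂π_G/∂q_G = 141 - 5q_G = 0, so q_G = 141/5.

28.20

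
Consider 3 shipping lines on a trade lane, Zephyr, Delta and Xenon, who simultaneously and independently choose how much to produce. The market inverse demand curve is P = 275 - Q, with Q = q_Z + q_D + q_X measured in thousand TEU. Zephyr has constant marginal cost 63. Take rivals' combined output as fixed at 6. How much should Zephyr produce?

With rivals' combined output fixed at 6, Zephyr's profit is π_Z = (275 - 6 - q_Z)q_Z - (63q_Z) = (269 - q_Z)q_Z - (63q_Z).
∂π_Z/∂q_Z = 206 - 2q_Z = 0, so q_Z = 103.

103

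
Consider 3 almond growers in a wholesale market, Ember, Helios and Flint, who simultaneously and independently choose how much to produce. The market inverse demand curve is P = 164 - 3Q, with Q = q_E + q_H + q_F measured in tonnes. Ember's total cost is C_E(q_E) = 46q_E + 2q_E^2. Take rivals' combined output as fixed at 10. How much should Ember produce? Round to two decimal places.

8.80

With rivals' combined output fixed at 10, Ember's profit is π_E = (164 - 3·10 - 3q_E)q_E - (46q_E + 2q_E²) = (134 - 3q_E)q_E - (46q_E + 2q_E²).
∂π_E/∂q_E = 88 - 10q_E = 0, so q_E = 44/5.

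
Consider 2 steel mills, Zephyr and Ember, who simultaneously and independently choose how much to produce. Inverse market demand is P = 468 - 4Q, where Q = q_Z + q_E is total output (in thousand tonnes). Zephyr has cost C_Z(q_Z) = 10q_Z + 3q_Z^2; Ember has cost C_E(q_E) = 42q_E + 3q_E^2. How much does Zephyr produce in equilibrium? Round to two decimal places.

26.16

Zephyr's profit: π_Z = (468 - 4Q)q_Z - (10q_Z + 3q_Z²). Setting ∂π_Z/∂q_Z = 0: 458 - 14q_Z - 4(q_E) = 0.
Ember's profit: π_E = (468 - 4Q)q_E - (42q_E + 3q_E²). Setting ∂π_E/∂q_E = 0: 426 - 14q_E - 4(q_Z) = 0.
Best responses: q_Z = (458 - 4q_E)/14, q_E = (426 - 4q_Z)/14.
Solving the pair: q_Z = 1177/45, q_E = 1033/45.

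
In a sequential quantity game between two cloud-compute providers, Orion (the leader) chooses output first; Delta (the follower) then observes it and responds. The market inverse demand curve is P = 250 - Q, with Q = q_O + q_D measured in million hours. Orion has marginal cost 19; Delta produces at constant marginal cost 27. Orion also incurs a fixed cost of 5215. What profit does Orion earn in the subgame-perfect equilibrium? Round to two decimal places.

1925.13

Solve by backward induction. Given q_O, the follower Delta maximises π_D = (250 - q_O - q_D)q_D - 27q_D.
Setting the follower's marginal profit to zero, 223 - q_O - 2q_D = 0, i.e. q_D = (223 - q_O)/2.
Orion substitutes q_D(q_O) into its own profit: π_O = q_O(250 - q_O - (223 - q_O)/2) - 19q_O = (277/2 - (1/2)q_O)q_O - 19q_O.
The leader's first-order condition 239/2 - q_O = 0 yields q_O = 239/2.
Then q_D = (223 - 239/2)/2 = 207/4.
Price P = 250 - 685/4 = 315/4.
Orion's profit: (315/4 - 19)·(239/2) - 5215 = 1925.1250.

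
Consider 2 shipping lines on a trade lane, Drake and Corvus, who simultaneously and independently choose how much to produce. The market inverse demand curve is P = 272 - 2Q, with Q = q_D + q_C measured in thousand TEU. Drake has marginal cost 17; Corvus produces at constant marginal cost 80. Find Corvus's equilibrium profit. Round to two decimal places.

Drake's profit: π_D = (272 - 2Q)q_D - (17q_D). Setting ∂π_D/∂q_D = 0: 255 - 4q_D - 2(q_C) = 0.
Corvus's profit: π_C = (272 - 2Q)q_C - (80q_C). Setting ∂π_C/∂q_C = 0: 192 - 4q_C - 2(q_D) = 0.
Rearranging gives the reaction functions q_D = (255 - 2q_C)/4 and q_C = (192 - 2q_D)/4.
Solving the pair: q_D = 53, q_C = 43/2.
Price P = 272 - 2·(149/2) = 123.
Corvus's profit: (123 - 80)·(43/2) = 1849/2.

924.50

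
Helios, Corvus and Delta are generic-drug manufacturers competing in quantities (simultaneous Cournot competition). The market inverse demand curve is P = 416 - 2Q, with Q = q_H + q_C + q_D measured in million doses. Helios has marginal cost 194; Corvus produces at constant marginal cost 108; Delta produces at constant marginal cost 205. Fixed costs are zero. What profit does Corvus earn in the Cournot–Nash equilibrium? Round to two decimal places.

Helios's profit: π_H = (416 - 2Q)q_H - (194q_H). Setting ∂π_H/∂q_H = 0: 222 - 4q_H - 2(q_C + q_D) = 0.
Corvus's profit: π_C = (416 - 2Q)q_C - (108q_C). Setting ∂π_C/∂q_C = 0: 308 - 4q_C - 2(q_H + q_D) = 0.
Delta's first-order condition: 211 - 4q_D - 2(q_H + q_C) = 0.
Adding the 3 first-order conditions: 741 − 8Q = 0, so Q = 741/8.
Back-substituting: q_H = (222 − 741/4)/2 = 147/8, q_C = (308 − 741/4)/2 = 491/8, q_D = (211 − 741/4)/2 = 103/8.
Price P = 416 - 2·(741/8) = 923/4.
Corvus's profit: (923/4 - 108)·(491/8) = 7533.7813.

7533.78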